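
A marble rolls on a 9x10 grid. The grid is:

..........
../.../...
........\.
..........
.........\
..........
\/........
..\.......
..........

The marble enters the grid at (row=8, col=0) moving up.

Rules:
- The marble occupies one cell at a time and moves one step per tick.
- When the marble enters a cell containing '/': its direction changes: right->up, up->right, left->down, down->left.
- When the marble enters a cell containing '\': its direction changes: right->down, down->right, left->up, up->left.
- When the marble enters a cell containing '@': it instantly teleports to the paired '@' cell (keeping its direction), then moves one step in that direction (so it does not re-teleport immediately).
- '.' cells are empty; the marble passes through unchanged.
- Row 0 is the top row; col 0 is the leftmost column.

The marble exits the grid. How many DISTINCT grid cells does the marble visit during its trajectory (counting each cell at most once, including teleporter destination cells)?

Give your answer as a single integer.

Answer: 3

Derivation:
Step 1: enter (8,0), '.' pass, move up to (7,0)
Step 2: enter (7,0), '.' pass, move up to (6,0)
Step 3: enter (6,0), '\' deflects up->left, move left to (6,-1)
Step 4: at (6,-1) — EXIT via left edge, pos 6
Distinct cells visited: 3 (path length 3)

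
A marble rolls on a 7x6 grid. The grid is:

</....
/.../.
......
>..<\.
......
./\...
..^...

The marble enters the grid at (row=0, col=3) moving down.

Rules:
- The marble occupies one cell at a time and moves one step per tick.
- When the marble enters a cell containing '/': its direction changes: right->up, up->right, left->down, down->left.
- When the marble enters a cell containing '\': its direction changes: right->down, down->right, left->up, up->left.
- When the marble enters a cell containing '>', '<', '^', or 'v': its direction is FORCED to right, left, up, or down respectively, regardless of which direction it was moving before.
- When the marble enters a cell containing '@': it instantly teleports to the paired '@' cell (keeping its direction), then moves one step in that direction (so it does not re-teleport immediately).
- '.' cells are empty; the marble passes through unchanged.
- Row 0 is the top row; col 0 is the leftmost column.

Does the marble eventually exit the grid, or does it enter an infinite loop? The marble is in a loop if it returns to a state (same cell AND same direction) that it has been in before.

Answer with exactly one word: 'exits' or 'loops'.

Step 1: enter (0,3), '.' pass, move down to (1,3)
Step 2: enter (1,3), '.' pass, move down to (2,3)
Step 3: enter (2,3), '.' pass, move down to (3,3)
Step 4: enter (3,3), '<' forces down->left, move left to (3,2)
Step 5: enter (3,2), '.' pass, move left to (3,1)
Step 6: enter (3,1), '.' pass, move left to (3,0)
Step 7: enter (3,0), '>' forces left->right, move right to (3,1)
Step 8: enter (3,1), '.' pass, move right to (3,2)
Step 9: enter (3,2), '.' pass, move right to (3,3)
Step 10: enter (3,3), '<' forces right->left, move left to (3,2)
Step 11: at (3,2) dir=left — LOOP DETECTED (seen before)

Answer: loops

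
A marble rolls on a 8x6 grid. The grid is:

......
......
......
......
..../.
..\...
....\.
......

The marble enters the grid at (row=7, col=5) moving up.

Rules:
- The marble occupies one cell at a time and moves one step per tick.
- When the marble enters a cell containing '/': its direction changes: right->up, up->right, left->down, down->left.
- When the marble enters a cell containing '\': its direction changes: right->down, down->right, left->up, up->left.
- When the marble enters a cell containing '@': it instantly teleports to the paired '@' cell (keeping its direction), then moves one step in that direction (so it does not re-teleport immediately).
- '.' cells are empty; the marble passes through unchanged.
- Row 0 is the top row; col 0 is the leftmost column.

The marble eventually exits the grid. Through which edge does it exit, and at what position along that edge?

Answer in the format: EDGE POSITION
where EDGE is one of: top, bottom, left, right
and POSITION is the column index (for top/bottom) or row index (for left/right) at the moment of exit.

Step 1: enter (7,5), '.' pass, move up to (6,5)
Step 2: enter (6,5), '.' pass, move up to (5,5)
Step 3: enter (5,5), '.' pass, move up to (4,5)
Step 4: enter (4,5), '.' pass, move up to (3,5)
Step 5: enter (3,5), '.' pass, move up to (2,5)
Step 6: enter (2,5), '.' pass, move up to (1,5)
Step 7: enter (1,5), '.' pass, move up to (0,5)
Step 8: enter (0,5), '.' pass, move up to (-1,5)
Step 9: at (-1,5) — EXIT via top edge, pos 5

Answer: top 5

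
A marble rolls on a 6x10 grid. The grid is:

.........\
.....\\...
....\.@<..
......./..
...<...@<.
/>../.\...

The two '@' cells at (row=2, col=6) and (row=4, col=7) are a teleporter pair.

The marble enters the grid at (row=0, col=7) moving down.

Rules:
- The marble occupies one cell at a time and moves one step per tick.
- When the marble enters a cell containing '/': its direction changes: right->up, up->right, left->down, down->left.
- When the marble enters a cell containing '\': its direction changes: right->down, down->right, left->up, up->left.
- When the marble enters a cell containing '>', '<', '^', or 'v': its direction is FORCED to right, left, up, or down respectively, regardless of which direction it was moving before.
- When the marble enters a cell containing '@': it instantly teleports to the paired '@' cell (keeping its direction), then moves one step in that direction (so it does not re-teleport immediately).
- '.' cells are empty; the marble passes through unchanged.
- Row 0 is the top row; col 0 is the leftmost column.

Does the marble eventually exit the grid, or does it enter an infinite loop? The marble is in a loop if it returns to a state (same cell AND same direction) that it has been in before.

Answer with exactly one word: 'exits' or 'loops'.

Step 1: enter (0,7), '.' pass, move down to (1,7)
Step 2: enter (1,7), '.' pass, move down to (2,7)
Step 3: enter (2,7), '<' forces down->left, move left to (2,6)
Step 4: enter (2,6), '@' teleport (2,6)->(4,7), also enter (4,7), move left to (4,6)
Step 5: enter (4,6), '.' pass, move left to (4,5)
Step 6: enter (4,5), '.' pass, move left to (4,4)
Step 7: enter (4,4), '.' pass, move left to (4,3)
Step 8: enter (4,3), '<' forces left->left, move left to (4,2)
Step 9: enter (4,2), '.' pass, move left to (4,1)
Step 10: enter (4,1), '.' pass, move left to (4,0)
Step 11: enter (4,0), '.' pass, move left to (4,-1)
Step 12: at (4,-1) — EXIT via left edge, pos 4

Answer: exits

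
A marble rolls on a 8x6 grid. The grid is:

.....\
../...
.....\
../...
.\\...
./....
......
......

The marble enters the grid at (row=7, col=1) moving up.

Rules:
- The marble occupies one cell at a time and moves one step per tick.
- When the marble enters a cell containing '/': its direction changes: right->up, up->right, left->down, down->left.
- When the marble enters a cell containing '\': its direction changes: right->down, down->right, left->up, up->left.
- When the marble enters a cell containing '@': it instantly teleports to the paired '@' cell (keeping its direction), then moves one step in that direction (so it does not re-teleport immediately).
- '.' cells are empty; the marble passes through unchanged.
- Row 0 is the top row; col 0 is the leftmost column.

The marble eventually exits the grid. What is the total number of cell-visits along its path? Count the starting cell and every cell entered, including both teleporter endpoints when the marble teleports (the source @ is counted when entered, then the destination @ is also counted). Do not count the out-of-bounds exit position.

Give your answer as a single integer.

Step 1: enter (7,1), '.' pass, move up to (6,1)
Step 2: enter (6,1), '.' pass, move up to (5,1)
Step 3: enter (5,1), '/' deflects up->right, move right to (5,2)
Step 4: enter (5,2), '.' pass, move right to (5,3)
Step 5: enter (5,3), '.' pass, move right to (5,4)
Step 6: enter (5,4), '.' pass, move right to (5,5)
Step 7: enter (5,5), '.' pass, move right to (5,6)
Step 8: at (5,6) — EXIT via right edge, pos 5
Path length (cell visits): 7

Answer: 7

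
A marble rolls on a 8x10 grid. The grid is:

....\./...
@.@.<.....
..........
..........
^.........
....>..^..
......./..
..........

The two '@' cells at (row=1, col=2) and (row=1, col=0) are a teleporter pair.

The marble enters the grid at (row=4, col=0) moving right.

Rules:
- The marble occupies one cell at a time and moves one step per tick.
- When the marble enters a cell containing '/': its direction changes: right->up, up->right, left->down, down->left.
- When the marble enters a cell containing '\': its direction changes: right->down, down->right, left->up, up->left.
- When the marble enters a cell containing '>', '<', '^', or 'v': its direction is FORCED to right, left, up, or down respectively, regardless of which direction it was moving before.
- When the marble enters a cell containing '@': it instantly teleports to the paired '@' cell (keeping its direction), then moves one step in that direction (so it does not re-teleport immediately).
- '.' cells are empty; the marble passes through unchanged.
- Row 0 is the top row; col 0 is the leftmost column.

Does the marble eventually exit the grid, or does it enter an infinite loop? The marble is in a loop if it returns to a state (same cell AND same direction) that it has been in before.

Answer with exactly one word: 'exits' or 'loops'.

Step 1: enter (4,0), '^' forces right->up, move up to (3,0)
Step 2: enter (3,0), '.' pass, move up to (2,0)
Step 3: enter (2,0), '.' pass, move up to (1,0)
Step 4: enter (1,0), '@' teleport (1,0)->(1,2), also enter (1,2), move up to (0,2)
Step 5: enter (0,2), '.' pass, move up to (-1,2)
Step 6: at (-1,2) — EXIT via top edge, pos 2

Answer: exits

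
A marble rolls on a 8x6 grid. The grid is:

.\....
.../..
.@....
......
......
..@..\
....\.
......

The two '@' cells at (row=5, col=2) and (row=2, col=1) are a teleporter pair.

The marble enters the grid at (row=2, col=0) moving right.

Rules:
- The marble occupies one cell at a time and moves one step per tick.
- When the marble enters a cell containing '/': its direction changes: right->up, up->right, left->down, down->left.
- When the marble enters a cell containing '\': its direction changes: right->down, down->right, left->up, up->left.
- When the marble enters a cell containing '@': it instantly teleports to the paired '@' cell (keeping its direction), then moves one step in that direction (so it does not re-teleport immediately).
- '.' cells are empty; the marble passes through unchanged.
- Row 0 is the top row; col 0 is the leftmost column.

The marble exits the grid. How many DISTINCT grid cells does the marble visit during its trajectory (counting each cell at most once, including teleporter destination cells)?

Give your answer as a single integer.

Answer: 8

Derivation:
Step 1: enter (2,0), '.' pass, move right to (2,1)
Step 2: enter (2,1), '@' teleport (2,1)->(5,2), also enter (5,2), move right to (5,3)
Step 3: enter (5,3), '.' pass, move right to (5,4)
Step 4: enter (5,4), '.' pass, move right to (5,5)
Step 5: enter (5,5), '\' deflects right->down, move down to (6,5)
Step 6: enter (6,5), '.' pass, move down to (7,5)
Step 7: enter (7,5), '.' pass, move down to (8,5)
Step 8: at (8,5) — EXIT via bottom edge, pos 5
Distinct cells visited: 8 (path length 8)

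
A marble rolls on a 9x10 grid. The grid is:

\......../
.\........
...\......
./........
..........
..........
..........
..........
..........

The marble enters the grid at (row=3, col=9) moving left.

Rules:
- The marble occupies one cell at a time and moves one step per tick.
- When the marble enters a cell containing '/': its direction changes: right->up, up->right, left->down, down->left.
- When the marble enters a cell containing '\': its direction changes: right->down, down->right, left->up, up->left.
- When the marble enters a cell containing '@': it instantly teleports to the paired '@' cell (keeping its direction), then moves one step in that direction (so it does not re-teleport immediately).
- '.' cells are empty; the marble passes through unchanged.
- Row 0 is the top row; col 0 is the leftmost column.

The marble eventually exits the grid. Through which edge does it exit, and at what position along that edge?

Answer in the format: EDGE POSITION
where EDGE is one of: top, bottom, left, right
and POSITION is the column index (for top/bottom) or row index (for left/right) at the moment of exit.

Answer: bottom 1

Derivation:
Step 1: enter (3,9), '.' pass, move left to (3,8)
Step 2: enter (3,8), '.' pass, move left to (3,7)
Step 3: enter (3,7), '.' pass, move left to (3,6)
Step 4: enter (3,6), '.' pass, move left to (3,5)
Step 5: enter (3,5), '.' pass, move left to (3,4)
Step 6: enter (3,4), '.' pass, move left to (3,3)
Step 7: enter (3,3), '.' pass, move left to (3,2)
Step 8: enter (3,2), '.' pass, move left to (3,1)
Step 9: enter (3,1), '/' deflects left->down, move down to (4,1)
Step 10: enter (4,1), '.' pass, move down to (5,1)
Step 11: enter (5,1), '.' pass, move down to (6,1)
Step 12: enter (6,1), '.' pass, move down to (7,1)
Step 13: enter (7,1), '.' pass, move down to (8,1)
Step 14: enter (8,1), '.' pass, move down to (9,1)
Step 15: at (9,1) — EXIT via bottom edge, pos 1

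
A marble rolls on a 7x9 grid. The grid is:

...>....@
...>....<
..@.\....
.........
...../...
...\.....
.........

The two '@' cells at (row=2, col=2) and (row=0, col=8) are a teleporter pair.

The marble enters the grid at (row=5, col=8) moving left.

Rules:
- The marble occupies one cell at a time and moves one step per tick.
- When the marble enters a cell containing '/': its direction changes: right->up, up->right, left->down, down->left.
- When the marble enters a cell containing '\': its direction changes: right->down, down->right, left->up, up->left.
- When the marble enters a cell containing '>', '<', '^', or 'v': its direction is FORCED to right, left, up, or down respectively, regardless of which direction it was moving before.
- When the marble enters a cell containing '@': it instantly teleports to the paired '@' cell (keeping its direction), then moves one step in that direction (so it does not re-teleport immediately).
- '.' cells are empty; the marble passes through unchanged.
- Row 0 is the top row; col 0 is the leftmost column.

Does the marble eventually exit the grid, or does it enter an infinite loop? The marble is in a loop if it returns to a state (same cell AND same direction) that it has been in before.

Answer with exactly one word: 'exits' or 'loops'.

Answer: loops

Derivation:
Step 1: enter (5,8), '.' pass, move left to (5,7)
Step 2: enter (5,7), '.' pass, move left to (5,6)
Step 3: enter (5,6), '.' pass, move left to (5,5)
Step 4: enter (5,5), '.' pass, move left to (5,4)
Step 5: enter (5,4), '.' pass, move left to (5,3)
Step 6: enter (5,3), '\' deflects left->up, move up to (4,3)
Step 7: enter (4,3), '.' pass, move up to (3,3)
Step 8: enter (3,3), '.' pass, move up to (2,3)
Step 9: enter (2,3), '.' pass, move up to (1,3)
Step 10: enter (1,3), '>' forces up->right, move right to (1,4)
Step 11: enter (1,4), '.' pass, move right to (1,5)
Step 12: enter (1,5), '.' pass, move right to (1,6)
Step 13: enter (1,6), '.' pass, move right to (1,7)
Step 14: enter (1,7), '.' pass, move right to (1,8)
Step 15: enter (1,8), '<' forces right->left, move left to (1,7)
Step 16: enter (1,7), '.' pass, move left to (1,6)
Step 17: enter (1,6), '.' pass, move left to (1,5)
Step 18: enter (1,5), '.' pass, move left to (1,4)
Step 19: enter (1,4), '.' pass, move left to (1,3)
Step 20: enter (1,3), '>' forces left->right, move right to (1,4)
Step 21: at (1,4) dir=right — LOOP DETECTED (seen before)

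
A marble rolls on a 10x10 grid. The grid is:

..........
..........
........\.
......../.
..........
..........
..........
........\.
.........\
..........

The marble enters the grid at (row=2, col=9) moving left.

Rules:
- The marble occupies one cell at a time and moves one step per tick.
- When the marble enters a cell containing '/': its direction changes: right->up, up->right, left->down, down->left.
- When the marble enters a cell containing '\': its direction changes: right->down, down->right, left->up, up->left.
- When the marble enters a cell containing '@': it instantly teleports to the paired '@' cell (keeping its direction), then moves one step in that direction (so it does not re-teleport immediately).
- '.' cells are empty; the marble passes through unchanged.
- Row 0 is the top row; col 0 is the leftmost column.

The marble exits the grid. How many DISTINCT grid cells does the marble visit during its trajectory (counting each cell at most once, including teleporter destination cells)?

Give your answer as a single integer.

Step 1: enter (2,9), '.' pass, move left to (2,8)
Step 2: enter (2,8), '\' deflects left->up, move up to (1,8)
Step 3: enter (1,8), '.' pass, move up to (0,8)
Step 4: enter (0,8), '.' pass, move up to (-1,8)
Step 5: at (-1,8) — EXIT via top edge, pos 8
Distinct cells visited: 4 (path length 4)

Answer: 4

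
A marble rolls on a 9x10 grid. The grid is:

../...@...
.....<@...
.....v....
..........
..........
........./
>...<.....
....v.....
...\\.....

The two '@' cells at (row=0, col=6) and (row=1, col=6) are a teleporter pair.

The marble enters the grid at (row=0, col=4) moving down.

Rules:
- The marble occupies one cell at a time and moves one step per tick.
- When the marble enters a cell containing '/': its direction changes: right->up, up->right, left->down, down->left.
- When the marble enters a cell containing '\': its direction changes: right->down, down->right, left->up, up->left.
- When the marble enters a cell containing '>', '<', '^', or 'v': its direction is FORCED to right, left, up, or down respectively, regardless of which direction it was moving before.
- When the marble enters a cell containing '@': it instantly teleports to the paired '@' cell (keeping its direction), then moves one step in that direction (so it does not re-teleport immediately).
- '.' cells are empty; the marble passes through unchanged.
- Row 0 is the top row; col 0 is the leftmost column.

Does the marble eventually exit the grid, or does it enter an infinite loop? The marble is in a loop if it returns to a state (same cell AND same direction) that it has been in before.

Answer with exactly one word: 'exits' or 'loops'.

Answer: loops

Derivation:
Step 1: enter (0,4), '.' pass, move down to (1,4)
Step 2: enter (1,4), '.' pass, move down to (2,4)
Step 3: enter (2,4), '.' pass, move down to (3,4)
Step 4: enter (3,4), '.' pass, move down to (4,4)
Step 5: enter (4,4), '.' pass, move down to (5,4)
Step 6: enter (5,4), '.' pass, move down to (6,4)
Step 7: enter (6,4), '<' forces down->left, move left to (6,3)
Step 8: enter (6,3), '.' pass, move left to (6,2)
Step 9: enter (6,2), '.' pass, move left to (6,1)
Step 10: enter (6,1), '.' pass, move left to (6,0)
Step 11: enter (6,0), '>' forces left->right, move right to (6,1)
Step 12: enter (6,1), '.' pass, move right to (6,2)
Step 13: enter (6,2), '.' pass, move right to (6,3)
Step 14: enter (6,3), '.' pass, move right to (6,4)
Step 15: enter (6,4), '<' forces right->left, move left to (6,3)
Step 16: at (6,3) dir=left — LOOP DETECTED (seen before)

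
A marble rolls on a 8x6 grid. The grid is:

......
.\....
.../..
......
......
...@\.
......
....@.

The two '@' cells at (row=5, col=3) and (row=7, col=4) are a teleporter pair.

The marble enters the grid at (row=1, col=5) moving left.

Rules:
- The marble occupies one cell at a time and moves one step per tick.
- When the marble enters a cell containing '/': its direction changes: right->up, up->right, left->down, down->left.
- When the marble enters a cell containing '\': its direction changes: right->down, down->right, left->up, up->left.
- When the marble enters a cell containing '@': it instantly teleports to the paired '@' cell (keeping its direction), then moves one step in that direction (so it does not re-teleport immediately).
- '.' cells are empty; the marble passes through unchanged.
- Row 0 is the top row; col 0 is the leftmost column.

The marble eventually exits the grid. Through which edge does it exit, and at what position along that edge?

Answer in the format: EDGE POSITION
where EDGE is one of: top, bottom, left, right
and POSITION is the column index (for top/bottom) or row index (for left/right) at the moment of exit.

Answer: top 1

Derivation:
Step 1: enter (1,5), '.' pass, move left to (1,4)
Step 2: enter (1,4), '.' pass, move left to (1,3)
Step 3: enter (1,3), '.' pass, move left to (1,2)
Step 4: enter (1,2), '.' pass, move left to (1,1)
Step 5: enter (1,1), '\' deflects left->up, move up to (0,1)
Step 6: enter (0,1), '.' pass, move up to (-1,1)
Step 7: at (-1,1) — EXIT via top edge, pos 1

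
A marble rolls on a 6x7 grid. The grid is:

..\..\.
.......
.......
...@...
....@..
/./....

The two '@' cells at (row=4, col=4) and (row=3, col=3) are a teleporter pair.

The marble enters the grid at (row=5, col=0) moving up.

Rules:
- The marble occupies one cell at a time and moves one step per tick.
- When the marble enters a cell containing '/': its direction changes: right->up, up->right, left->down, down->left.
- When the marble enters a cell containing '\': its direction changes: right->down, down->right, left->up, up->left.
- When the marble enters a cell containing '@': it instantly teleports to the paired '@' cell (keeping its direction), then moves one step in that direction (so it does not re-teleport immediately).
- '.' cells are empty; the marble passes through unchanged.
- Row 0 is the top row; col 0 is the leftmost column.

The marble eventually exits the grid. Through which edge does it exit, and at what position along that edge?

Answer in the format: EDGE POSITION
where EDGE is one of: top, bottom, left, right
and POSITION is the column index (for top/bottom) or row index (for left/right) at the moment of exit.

Answer: left 0

Derivation:
Step 1: enter (5,0), '/' deflects up->right, move right to (5,1)
Step 2: enter (5,1), '.' pass, move right to (5,2)
Step 3: enter (5,2), '/' deflects right->up, move up to (4,2)
Step 4: enter (4,2), '.' pass, move up to (3,2)
Step 5: enter (3,2), '.' pass, move up to (2,2)
Step 6: enter (2,2), '.' pass, move up to (1,2)
Step 7: enter (1,2), '.' pass, move up to (0,2)
Step 8: enter (0,2), '\' deflects up->left, move left to (0,1)
Step 9: enter (0,1), '.' pass, move left to (0,0)
Step 10: enter (0,0), '.' pass, move left to (0,-1)
Step 11: at (0,-1) — EXIT via left edge, pos 0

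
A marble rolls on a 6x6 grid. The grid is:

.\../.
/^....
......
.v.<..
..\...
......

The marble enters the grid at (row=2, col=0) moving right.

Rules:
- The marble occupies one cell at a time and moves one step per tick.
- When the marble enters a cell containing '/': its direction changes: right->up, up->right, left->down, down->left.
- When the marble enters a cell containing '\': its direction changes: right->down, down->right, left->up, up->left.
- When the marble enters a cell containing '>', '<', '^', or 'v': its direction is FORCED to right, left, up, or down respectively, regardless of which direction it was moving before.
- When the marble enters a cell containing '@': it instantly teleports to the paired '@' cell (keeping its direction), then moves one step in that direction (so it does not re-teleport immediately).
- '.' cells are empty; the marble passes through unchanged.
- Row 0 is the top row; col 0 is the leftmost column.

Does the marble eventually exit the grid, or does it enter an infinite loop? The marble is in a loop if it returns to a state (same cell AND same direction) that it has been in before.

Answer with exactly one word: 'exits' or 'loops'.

Step 1: enter (2,0), '.' pass, move right to (2,1)
Step 2: enter (2,1), '.' pass, move right to (2,2)
Step 3: enter (2,2), '.' pass, move right to (2,3)
Step 4: enter (2,3), '.' pass, move right to (2,4)
Step 5: enter (2,4), '.' pass, move right to (2,5)
Step 6: enter (2,5), '.' pass, move right to (2,6)
Step 7: at (2,6) — EXIT via right edge, pos 2

Answer: exits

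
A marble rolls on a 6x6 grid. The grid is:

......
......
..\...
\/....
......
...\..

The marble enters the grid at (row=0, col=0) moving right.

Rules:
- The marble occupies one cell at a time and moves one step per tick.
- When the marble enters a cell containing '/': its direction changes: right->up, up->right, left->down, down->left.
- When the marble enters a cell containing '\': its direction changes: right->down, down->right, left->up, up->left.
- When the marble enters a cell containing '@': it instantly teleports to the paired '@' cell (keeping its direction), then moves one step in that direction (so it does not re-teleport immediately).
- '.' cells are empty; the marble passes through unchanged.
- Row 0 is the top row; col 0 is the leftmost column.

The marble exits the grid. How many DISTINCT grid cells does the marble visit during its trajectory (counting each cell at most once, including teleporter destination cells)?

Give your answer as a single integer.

Answer: 6

Derivation:
Step 1: enter (0,0), '.' pass, move right to (0,1)
Step 2: enter (0,1), '.' pass, move right to (0,2)
Step 3: enter (0,2), '.' pass, move right to (0,3)
Step 4: enter (0,3), '.' pass, move right to (0,4)
Step 5: enter (0,4), '.' pass, move right to (0,5)
Step 6: enter (0,5), '.' pass, move right to (0,6)
Step 7: at (0,6) — EXIT via right edge, pos 0
Distinct cells visited: 6 (path length 6)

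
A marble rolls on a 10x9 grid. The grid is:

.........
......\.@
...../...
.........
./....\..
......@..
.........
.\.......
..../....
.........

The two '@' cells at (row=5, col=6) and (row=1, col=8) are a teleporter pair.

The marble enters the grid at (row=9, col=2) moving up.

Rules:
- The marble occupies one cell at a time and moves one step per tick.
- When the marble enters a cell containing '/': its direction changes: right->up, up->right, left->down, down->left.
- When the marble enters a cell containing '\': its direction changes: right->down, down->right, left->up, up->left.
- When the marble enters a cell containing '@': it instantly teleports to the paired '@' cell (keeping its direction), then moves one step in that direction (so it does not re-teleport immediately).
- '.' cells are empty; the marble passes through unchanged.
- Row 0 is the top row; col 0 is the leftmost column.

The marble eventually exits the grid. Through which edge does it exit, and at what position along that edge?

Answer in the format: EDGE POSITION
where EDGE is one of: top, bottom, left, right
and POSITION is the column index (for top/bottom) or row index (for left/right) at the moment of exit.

Answer: top 2

Derivation:
Step 1: enter (9,2), '.' pass, move up to (8,2)
Step 2: enter (8,2), '.' pass, move up to (7,2)
Step 3: enter (7,2), '.' pass, move up to (6,2)
Step 4: enter (6,2), '.' pass, move up to (5,2)
Step 5: enter (5,2), '.' pass, move up to (4,2)
Step 6: enter (4,2), '.' pass, move up to (3,2)
Step 7: enter (3,2), '.' pass, move up to (2,2)
Step 8: enter (2,2), '.' pass, move up to (1,2)
Step 9: enter (1,2), '.' pass, move up to (0,2)
Step 10: enter (0,2), '.' pass, move up to (-1,2)
Step 11: at (-1,2) — EXIT via top edge, pos 2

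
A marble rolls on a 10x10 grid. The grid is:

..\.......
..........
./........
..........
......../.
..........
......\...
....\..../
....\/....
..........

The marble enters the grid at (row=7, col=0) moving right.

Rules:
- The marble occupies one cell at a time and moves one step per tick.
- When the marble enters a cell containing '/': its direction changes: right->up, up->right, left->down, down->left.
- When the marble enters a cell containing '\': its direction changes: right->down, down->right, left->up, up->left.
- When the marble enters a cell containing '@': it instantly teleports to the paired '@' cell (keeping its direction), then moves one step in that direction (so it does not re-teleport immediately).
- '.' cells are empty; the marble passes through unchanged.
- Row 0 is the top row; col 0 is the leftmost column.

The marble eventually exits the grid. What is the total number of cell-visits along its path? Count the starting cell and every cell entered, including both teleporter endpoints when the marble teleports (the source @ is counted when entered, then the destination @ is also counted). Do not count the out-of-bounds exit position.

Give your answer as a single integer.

Step 1: enter (7,0), '.' pass, move right to (7,1)
Step 2: enter (7,1), '.' pass, move right to (7,2)
Step 3: enter (7,2), '.' pass, move right to (7,3)
Step 4: enter (7,3), '.' pass, move right to (7,4)
Step 5: enter (7,4), '\' deflects right->down, move down to (8,4)
Step 6: enter (8,4), '\' deflects down->right, move right to (8,5)
Step 7: enter (8,5), '/' deflects right->up, move up to (7,5)
Step 8: enter (7,5), '.' pass, move up to (6,5)
Step 9: enter (6,5), '.' pass, move up to (5,5)
Step 10: enter (5,5), '.' pass, move up to (4,5)
Step 11: enter (4,5), '.' pass, move up to (3,5)
Step 12: enter (3,5), '.' pass, move up to (2,5)
Step 13: enter (2,5), '.' pass, move up to (1,5)
Step 14: enter (1,5), '.' pass, move up to (0,5)
Step 15: enter (0,5), '.' pass, move up to (-1,5)
Step 16: at (-1,5) — EXIT via top edge, pos 5
Path length (cell visits): 15

Answer: 15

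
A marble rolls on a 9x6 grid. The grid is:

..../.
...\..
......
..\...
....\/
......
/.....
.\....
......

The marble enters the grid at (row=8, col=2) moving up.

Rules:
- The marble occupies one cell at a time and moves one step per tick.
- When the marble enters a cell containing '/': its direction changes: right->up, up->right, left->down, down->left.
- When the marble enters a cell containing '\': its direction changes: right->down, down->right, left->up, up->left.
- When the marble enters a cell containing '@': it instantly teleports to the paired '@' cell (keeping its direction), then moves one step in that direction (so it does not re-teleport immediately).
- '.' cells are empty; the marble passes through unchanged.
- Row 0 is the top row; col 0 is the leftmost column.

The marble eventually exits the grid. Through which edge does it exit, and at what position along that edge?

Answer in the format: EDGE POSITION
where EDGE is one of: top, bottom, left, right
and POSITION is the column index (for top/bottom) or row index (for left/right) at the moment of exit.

Step 1: enter (8,2), '.' pass, move up to (7,2)
Step 2: enter (7,2), '.' pass, move up to (6,2)
Step 3: enter (6,2), '.' pass, move up to (5,2)
Step 4: enter (5,2), '.' pass, move up to (4,2)
Step 5: enter (4,2), '.' pass, move up to (3,2)
Step 6: enter (3,2), '\' deflects up->left, move left to (3,1)
Step 7: enter (3,1), '.' pass, move left to (3,0)
Step 8: enter (3,0), '.' pass, move left to (3,-1)
Step 9: at (3,-1) — EXIT via left edge, pos 3

Answer: left 3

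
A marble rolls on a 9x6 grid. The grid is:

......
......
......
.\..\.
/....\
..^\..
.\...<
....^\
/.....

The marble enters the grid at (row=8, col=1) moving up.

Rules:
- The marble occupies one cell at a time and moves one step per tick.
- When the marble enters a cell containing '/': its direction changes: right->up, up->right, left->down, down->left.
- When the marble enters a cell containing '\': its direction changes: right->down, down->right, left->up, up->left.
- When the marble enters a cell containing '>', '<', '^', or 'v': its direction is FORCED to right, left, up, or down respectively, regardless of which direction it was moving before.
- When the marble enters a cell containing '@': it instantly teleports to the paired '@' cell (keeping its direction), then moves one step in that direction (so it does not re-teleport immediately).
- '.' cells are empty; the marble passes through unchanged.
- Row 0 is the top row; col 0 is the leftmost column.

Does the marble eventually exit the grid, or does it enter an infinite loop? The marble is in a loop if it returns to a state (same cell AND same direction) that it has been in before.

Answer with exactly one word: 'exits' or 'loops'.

Step 1: enter (8,1), '.' pass, move up to (7,1)
Step 2: enter (7,1), '.' pass, move up to (6,1)
Step 3: enter (6,1), '\' deflects up->left, move left to (6,0)
Step 4: enter (6,0), '.' pass, move left to (6,-1)
Step 5: at (6,-1) — EXIT via left edge, pos 6

Answer: exits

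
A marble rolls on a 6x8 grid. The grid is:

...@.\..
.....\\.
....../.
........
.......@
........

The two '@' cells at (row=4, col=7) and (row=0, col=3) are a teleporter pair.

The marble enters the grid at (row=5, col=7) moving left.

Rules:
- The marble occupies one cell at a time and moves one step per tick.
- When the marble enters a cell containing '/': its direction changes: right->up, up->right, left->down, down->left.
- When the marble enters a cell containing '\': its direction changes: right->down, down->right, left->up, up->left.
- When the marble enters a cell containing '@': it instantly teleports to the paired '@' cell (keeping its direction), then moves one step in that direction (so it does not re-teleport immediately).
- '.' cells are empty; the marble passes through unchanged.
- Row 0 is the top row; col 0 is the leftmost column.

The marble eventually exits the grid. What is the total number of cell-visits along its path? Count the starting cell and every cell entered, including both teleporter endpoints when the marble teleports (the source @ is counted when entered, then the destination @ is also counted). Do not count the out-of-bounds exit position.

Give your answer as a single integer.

Answer: 8

Derivation:
Step 1: enter (5,7), '.' pass, move left to (5,6)
Step 2: enter (5,6), '.' pass, move left to (5,5)
Step 3: enter (5,5), '.' pass, move left to (5,4)
Step 4: enter (5,4), '.' pass, move left to (5,3)
Step 5: enter (5,3), '.' pass, move left to (5,2)
Step 6: enter (5,2), '.' pass, move left to (5,1)
Step 7: enter (5,1), '.' pass, move left to (5,0)
Step 8: enter (5,0), '.' pass, move left to (5,-1)
Step 9: at (5,-1) — EXIT via left edge, pos 5
Path length (cell visits): 8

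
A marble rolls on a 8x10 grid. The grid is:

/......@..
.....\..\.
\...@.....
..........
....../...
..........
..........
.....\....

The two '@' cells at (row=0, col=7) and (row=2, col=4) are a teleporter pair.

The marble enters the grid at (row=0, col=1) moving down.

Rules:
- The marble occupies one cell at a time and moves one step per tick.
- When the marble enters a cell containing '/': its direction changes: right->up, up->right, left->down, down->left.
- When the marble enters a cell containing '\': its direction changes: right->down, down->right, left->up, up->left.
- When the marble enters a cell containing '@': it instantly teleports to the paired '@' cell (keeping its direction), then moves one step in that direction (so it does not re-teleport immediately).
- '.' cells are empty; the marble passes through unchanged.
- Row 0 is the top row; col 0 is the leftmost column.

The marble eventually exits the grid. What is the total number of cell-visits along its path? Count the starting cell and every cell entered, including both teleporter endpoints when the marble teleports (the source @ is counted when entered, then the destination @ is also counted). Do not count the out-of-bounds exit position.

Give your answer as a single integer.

Answer: 8

Derivation:
Step 1: enter (0,1), '.' pass, move down to (1,1)
Step 2: enter (1,1), '.' pass, move down to (2,1)
Step 3: enter (2,1), '.' pass, move down to (3,1)
Step 4: enter (3,1), '.' pass, move down to (4,1)
Step 5: enter (4,1), '.' pass, move down to (5,1)
Step 6: enter (5,1), '.' pass, move down to (6,1)
Step 7: enter (6,1), '.' pass, move down to (7,1)
Step 8: enter (7,1), '.' pass, move down to (8,1)
Step 9: at (8,1) — EXIT via bottom edge, pos 1
Path length (cell visits): 8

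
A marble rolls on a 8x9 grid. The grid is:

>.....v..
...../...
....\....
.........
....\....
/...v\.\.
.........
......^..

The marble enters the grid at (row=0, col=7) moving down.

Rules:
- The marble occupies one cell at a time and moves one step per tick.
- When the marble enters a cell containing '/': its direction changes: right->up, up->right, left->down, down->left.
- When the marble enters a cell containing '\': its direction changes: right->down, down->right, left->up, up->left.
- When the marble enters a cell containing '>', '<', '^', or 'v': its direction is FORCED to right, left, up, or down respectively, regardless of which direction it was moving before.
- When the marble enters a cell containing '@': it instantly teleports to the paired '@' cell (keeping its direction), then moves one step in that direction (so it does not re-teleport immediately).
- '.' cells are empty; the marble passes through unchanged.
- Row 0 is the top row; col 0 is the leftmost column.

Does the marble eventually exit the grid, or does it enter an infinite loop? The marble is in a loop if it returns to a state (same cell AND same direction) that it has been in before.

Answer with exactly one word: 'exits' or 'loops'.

Step 1: enter (0,7), '.' pass, move down to (1,7)
Step 2: enter (1,7), '.' pass, move down to (2,7)
Step 3: enter (2,7), '.' pass, move down to (3,7)
Step 4: enter (3,7), '.' pass, move down to (4,7)
Step 5: enter (4,7), '.' pass, move down to (5,7)
Step 6: enter (5,7), '\' deflects down->right, move right to (5,8)
Step 7: enter (5,8), '.' pass, move right to (5,9)
Step 8: at (5,9) — EXIT via right edge, pos 5

Answer: exits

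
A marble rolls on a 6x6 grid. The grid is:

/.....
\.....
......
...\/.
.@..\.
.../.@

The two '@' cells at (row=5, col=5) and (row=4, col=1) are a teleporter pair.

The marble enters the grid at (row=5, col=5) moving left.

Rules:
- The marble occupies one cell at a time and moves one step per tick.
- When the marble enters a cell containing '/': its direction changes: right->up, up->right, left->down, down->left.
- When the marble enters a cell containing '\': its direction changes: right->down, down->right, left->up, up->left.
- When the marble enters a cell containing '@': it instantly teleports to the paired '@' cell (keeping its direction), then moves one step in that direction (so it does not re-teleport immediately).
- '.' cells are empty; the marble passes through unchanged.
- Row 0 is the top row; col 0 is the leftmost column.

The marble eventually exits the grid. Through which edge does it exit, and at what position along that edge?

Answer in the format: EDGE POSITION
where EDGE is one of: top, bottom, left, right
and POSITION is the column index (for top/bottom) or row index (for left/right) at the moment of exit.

Step 1: enter (5,5), '@' teleport (5,5)->(4,1), also enter (4,1), move left to (4,0)
Step 2: enter (4,0), '.' pass, move left to (4,-1)
Step 3: at (4,-1) — EXIT via left edge, pos 4

Answer: left 4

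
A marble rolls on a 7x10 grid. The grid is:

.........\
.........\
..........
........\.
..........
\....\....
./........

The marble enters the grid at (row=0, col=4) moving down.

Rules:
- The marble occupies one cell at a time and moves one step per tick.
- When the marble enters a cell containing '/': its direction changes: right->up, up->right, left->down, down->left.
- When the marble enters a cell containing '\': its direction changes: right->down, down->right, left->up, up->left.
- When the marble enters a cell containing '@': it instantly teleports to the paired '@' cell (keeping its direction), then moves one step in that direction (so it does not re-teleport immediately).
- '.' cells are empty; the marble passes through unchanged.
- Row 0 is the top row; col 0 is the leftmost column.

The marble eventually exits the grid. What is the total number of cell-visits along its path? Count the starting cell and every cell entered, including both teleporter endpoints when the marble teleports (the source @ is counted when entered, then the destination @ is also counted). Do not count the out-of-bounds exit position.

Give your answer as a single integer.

Answer: 7

Derivation:
Step 1: enter (0,4), '.' pass, move down to (1,4)
Step 2: enter (1,4), '.' pass, move down to (2,4)
Step 3: enter (2,4), '.' pass, move down to (3,4)
Step 4: enter (3,4), '.' pass, move down to (4,4)
Step 5: enter (4,4), '.' pass, move down to (5,4)
Step 6: enter (5,4), '.' pass, move down to (6,4)
Step 7: enter (6,4), '.' pass, move down to (7,4)
Step 8: at (7,4) — EXIT via bottom edge, pos 4
Path length (cell visits): 7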